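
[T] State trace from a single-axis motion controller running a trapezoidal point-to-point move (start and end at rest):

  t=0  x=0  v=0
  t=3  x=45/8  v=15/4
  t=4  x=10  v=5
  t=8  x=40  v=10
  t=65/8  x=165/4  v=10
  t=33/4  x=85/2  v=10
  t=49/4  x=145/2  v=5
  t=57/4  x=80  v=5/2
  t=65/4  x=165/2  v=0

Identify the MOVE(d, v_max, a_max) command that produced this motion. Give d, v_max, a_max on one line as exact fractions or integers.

final state: t=65/4, x=165/2, v=0 → d = 165/2
a_max = (15/4−0)/(3−0) = 5/4
max v = 10 over t∈[8,33/4] → v_max = 10
check: 10·(8+1/4) = 165/2 ✓

d=165/2 v_max=10 a_max=5/4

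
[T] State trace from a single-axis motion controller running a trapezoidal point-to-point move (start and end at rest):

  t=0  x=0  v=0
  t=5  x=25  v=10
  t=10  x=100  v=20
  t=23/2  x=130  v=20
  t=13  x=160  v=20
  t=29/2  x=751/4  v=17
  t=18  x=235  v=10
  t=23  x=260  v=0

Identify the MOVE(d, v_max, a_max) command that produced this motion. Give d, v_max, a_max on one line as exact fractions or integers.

d=260 v_max=20 a_max=2

final state: t=23, x=260, v=0 → d = 260
a_max = (10−0)/(5−0) = 2
max v = 20 over t∈[10,13] → v_max = 20
check: 20·(10+3) = 260 ✓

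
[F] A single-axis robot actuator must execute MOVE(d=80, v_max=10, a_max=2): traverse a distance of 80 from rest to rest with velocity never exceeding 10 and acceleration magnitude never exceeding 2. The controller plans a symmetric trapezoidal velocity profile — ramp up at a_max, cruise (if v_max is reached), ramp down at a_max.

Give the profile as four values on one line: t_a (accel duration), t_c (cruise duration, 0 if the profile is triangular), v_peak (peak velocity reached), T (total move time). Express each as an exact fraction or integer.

vₘ²/aₘ = 10²/2 = 50
80 ≥ 50 so v_max reached
t_a = 10/2 = 5; v_peak = 10
d_cruise = 80 − 50 = 30; t_c = 30/10 = 3
T = 2·5 + 3 = 13

t_a=5 t_c=3 v_peak=10 T=13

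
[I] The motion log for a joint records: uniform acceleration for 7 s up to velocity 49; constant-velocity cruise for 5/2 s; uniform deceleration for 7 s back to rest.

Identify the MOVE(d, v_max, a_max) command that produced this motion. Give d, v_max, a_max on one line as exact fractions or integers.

a_max = 49/7 = 7
d_a = ½·49·7 = 343/2; d_c = 49·5/2 = 245/2
d = 2·343/2 + 245/2 = 931/2
t_c = 5/2 > 0 → v_max = v_peak = 49

d=931/2 v_max=49 a_max=7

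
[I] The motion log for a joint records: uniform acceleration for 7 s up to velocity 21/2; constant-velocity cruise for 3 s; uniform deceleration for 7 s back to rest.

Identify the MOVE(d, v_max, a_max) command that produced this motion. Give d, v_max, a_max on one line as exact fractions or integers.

d=105 v_max=21/2 a_max=3/2

a_max = (21/2)/7 = 3/2
d_a = ½·21/2·7 = 147/4; d_c = 21/2·3 = 63/2
d = 2·147/4 + 63/2 = 105
t_c = 3 > 0 ⇒ limit active, v_max = 21/2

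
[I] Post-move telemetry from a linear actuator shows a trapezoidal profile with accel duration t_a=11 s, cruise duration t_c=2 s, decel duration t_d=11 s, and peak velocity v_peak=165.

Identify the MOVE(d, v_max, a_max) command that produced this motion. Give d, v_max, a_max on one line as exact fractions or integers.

a_max = 165/11 = 15
d_a = ½·165·11 = 1815/2; d_c = 165·2 = 330
d = 2·1815/2 + 330 = 2145
t_c = 2 > 0 so v_max = 165

d=2145 v_max=165 a_max=15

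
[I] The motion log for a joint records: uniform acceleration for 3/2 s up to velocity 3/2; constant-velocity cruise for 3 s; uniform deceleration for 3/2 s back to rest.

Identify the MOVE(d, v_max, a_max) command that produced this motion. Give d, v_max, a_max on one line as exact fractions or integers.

a_max = (3/2)/(3/2) = 1
d_a = ½·3/2·3/2 = 9/8; d_c = 3/2·3 = 9/2
d = 2·9/8 + 9/2 = 27/4
t_c = 3 > 0 ⇒ limit active, v_max = 3/2

d=27/4 v_max=3/2 a_max=1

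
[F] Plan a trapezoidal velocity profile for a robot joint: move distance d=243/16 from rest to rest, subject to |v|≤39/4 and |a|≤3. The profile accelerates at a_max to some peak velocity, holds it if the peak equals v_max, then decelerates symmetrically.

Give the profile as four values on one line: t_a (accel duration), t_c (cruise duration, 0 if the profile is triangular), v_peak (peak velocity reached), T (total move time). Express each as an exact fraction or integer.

vₘ²/aₘ = (39/4)²/3 = 507/16
243/16 < 507/16 → triangular
v_peak = √(243/16·3) = √(729/16) = 27/4
t_a = (27/4)/3 = 9/4; t_c = 0
T = 2·9/4 = 9/2

t_a=9/4 t_c=0 v_peak=27/4 T=9/2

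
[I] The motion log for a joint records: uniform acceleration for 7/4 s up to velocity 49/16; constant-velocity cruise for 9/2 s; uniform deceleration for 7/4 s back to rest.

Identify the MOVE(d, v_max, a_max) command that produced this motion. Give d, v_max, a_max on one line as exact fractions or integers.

d=1225/64 v_max=49/16 a_max=7/4

a_max = (49/16)/(7/4) = 7/4
d_a = ½·49/16·7/4 = 343/128; d_c = 49/16·9/2 = 441/32
d = 2·343/128 + 441/32 = 1225/64
t_c = 9/2 > 0 → v_max = v_peak = 49/16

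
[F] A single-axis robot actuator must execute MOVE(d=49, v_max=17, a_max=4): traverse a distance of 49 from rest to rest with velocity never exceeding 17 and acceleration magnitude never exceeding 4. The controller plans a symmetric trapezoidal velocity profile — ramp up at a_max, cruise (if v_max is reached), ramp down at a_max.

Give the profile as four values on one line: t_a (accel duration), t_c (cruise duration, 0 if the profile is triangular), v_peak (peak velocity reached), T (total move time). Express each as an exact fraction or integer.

vₘ²/aₘ = 17²/4 = 289/4
49 < 289/4 → triangular
v_peak = √(49·4) = √196 = 14
t_a = 14/4 = 7/2; t_c = 0
T = 2·7/2 = 7

t_a=7/2 t_c=0 v_peak=14 T=7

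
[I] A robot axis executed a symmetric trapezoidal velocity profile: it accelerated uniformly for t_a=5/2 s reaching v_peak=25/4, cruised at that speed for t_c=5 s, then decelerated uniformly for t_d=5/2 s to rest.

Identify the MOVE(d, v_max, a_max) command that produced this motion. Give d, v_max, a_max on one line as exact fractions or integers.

a_max = (25/4)/(5/2) = 5/2
d_a = ½·25/4·5/2 = 125/16; d_c = 25/4·5 = 125/4
d = 2·125/16 + 125/4 = 375/8
t_c = 5 > 0 ⇒ limit active, v_max = 25/4

d=375/8 v_max=25/4 a_max=5/2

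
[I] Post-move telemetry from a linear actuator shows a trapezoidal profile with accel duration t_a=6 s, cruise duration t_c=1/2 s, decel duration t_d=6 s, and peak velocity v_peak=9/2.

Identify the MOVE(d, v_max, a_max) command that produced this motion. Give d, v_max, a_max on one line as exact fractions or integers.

d=117/4 v_max=9/2 a_max=3/4

a_max = (9/2)/6 = 3/4
d_a = ½·9/2·6 = 27/2; d_c = 9/2·1/2 = 9/4
d = 2·27/2 + 9/4 = 117/4
t_c = 1/2 > 0 ⇒ limit active, v_max = 9/2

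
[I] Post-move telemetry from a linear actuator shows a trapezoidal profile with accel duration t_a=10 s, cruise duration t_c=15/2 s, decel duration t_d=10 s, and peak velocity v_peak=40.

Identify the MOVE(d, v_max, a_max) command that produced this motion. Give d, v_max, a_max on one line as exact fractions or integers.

d=700 v_max=40 a_max=4

a_max = 40/10 = 4
d_a = ½·40·10 = 200; d_c = 40·15/2 = 300
d = 2·200 + 300 = 700
t_c = 15/2 > 0 so v_max = 40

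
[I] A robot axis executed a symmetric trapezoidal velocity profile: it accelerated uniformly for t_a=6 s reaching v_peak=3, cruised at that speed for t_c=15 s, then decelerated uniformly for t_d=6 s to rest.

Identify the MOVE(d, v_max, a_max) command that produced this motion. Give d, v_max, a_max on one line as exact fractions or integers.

d=63 v_max=3 a_max=1/2

a_max = 3/6 = 1/2
d_a = ½·3·6 = 9; d_c = 3·15 = 45
d = 2·9 + 45 = 63
t_c = 15 > 0 ⇒ limit active, v_max = 3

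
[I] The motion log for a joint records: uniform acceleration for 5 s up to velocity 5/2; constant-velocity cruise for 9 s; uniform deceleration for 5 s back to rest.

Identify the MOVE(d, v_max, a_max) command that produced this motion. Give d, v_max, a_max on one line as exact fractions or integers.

d=35 v_max=5/2 a_max=1/2

a_max = (5/2)/5 = 1/2
d_a = ½·5/2·5 = 25/4; d_c = 5/2·9 = 45/2
d = 2·25/4 + 45/2 = 35
t_c = 9 > 0 so v_max = 5/2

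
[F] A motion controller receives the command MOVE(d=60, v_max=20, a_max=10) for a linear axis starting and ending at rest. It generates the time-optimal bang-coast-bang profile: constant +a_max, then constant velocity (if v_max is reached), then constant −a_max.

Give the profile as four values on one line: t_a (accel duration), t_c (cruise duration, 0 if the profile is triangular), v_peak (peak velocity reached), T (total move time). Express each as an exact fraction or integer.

t_a=2 t_c=1 v_peak=20 T=5

vₘ²/aₘ = 20²/10 = 40
60 ≥ 40 ⇒ cruise phase
t_a = 20/10 = 2; v_peak = 20
d_cruise = 60 − 40 = 20; t_c = 20/20 = 1
T = 2·2 + 1 = 5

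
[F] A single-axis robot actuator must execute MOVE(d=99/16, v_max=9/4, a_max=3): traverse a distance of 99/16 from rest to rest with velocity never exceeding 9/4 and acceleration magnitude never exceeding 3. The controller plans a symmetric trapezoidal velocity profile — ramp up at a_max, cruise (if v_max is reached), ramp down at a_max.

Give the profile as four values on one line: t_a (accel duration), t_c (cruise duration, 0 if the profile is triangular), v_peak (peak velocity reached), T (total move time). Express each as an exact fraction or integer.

vₘ²/aₘ = (9/4)²/3 = 27/16
99/16 ≥ 27/16 so v_max reached
t_a = (9/4)/3 = 3/4; v_peak = 9/4
d_cruise = 99/16 − 27/16 = 9/2; t_c = (9/2)/(9/4) = 2
T = 2·3/4 + 2 = 7/2

t_a=3/4 t_c=2 v_peak=9/4 T=7/2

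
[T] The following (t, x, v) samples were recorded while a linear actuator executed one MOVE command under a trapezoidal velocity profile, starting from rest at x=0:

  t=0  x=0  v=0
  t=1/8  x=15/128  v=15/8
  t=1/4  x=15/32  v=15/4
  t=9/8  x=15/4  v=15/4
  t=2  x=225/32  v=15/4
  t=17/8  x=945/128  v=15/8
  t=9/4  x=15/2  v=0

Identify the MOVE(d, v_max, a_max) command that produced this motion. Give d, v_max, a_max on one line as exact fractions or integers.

d=15/2 v_max=15/4 a_max=15

final state: t=9/4, x=15/2, v=0 → d = 15/2
a_max = (15/8−0)/(1/8−0) = 15
max v = 15/4 over t∈[1/4,2] → v_max = 15/4
check: 15/4·(1/4+7/4) = 15/2 ✓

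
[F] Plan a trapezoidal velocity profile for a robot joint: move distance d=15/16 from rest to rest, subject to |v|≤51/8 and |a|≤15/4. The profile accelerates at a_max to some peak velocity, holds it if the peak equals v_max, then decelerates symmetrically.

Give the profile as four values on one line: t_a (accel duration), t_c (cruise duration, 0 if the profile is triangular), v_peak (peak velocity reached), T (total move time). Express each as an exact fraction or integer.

vₘ²/aₘ = (51/8)²/(15/4) = 867/80
15/16 < 867/80 ⇒ no cruise
v_peak = √(15/16·15/4) = √(225/64) = 15/8
t_a = (15/8)/(15/4) = 1/2; t_c = 0
T = 2·1/2 = 1

t_a=1/2 t_c=0 v_peak=15/8 T=1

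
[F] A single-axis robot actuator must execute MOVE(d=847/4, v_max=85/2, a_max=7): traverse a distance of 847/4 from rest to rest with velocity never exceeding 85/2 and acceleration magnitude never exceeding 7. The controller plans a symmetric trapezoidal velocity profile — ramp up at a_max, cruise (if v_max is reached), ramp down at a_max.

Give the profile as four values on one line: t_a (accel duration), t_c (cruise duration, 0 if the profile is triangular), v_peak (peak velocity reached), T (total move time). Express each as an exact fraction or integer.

t_a=11/2 t_c=0 v_peak=77/2 T=11

v_max²/a_max = (85/2)²/7 = 7225/28
847/4 < 7225/28 → triangular
v_peak = √(847/4·7) = √(5929/4) = 77/2
t_a = (77/2)/7 = 11/2; t_c = 0
T = 2·11/2 = 11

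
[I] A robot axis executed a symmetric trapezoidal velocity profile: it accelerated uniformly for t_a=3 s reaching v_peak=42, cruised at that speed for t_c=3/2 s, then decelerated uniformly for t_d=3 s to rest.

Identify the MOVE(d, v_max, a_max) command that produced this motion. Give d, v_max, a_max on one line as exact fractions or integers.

a_max = 42/3 = 14
d_a = ½·42·3 = 63; d_c = 42·3/2 = 63
d = 2·63 + 63 = 189
t_c = 3/2 > 0 ⇒ limit active, v_max = 42

d=189 v_max=42 a_max=14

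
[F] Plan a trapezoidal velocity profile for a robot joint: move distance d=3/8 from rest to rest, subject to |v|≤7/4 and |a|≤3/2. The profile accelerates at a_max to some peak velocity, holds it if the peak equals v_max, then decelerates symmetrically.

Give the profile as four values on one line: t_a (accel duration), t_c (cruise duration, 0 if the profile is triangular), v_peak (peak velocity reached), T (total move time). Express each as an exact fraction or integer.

v_max²/a_max = (7/4)²/(3/2) = 49/24
3/8 < 49/24 so t_c = 0
v_peak = √(3/8·3/2) = √(9/16) = 3/4
t_a = (3/4)/(3/2) = 1/2; t_c = 0
T = 2·1/2 = 1

t_a=1/2 t_c=0 v_peak=3/4 T=1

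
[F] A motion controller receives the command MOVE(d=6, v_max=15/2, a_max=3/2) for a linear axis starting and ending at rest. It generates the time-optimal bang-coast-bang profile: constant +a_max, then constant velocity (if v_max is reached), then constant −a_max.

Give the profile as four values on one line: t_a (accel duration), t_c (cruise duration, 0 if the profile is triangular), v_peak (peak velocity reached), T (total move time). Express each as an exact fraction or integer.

t_a=2 t_c=0 v_peak=3 T=4

(v_max)²/a_max = (15/2)²/(3/2) = 75/2
6 < 75/2 so t_c = 0
v_peak = √(6·3/2) = √9 = 3
t_a = 3/(3/2) = 2; t_c = 0
T = 2·2 = 4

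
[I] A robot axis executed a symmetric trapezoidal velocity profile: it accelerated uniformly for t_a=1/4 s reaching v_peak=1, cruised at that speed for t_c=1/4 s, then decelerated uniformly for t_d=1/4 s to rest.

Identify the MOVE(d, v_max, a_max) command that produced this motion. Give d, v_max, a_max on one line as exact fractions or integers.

d=1/2 v_max=1 a_max=4

a_max = 1/(1/4) = 4
d_a = ½·1·1/4 = 1/8; d_c = 1·1/4 = 1/4
d = 2·1/8 + 1/4 = 1/2
t_c = 1/4 > 0 so v_max = 1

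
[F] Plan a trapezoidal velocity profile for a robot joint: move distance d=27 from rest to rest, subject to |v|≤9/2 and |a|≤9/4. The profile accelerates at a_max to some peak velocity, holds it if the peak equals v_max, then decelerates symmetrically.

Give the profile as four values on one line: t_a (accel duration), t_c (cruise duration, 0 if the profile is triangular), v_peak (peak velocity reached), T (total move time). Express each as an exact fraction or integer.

t_a=2 t_c=4 v_peak=9/2 T=8

v_max²/a_max = (9/2)²/(9/4) = 9
27 ≥ 9 → trapezoidal
t_a = (9/2)/(9/4) = 2; v_peak = 9/2
d_cruise = 27 − 9 = 18; t_c = 18/(9/2) = 4
T = 2·2 + 4 = 8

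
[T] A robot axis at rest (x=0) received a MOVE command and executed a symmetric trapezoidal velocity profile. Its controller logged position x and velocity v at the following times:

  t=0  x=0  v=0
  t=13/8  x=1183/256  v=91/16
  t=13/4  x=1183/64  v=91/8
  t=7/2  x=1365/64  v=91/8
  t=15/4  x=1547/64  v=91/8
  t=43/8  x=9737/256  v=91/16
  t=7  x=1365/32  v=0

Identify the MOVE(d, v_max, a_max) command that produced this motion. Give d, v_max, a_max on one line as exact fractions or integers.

d=1365/32 v_max=91/8 a_max=7/2

final state: t=7, x=1365/32, v=0 → d = 1365/32
a_max = (91/16−0)/(13/8−0) = 7/2
max v = 91/8 over t∈[13/4,15/4] → v_max = 91/8
check: 91/8·(13/4+1/2) = 1365/32 ✓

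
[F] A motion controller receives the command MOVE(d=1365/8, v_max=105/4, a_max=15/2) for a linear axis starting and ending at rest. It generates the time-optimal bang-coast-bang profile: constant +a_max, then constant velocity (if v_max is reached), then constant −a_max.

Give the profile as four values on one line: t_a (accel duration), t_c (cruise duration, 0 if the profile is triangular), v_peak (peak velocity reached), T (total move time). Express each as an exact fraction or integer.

t_a=7/2 t_c=3 v_peak=105/4 T=10

v_max²/a_max = (105/4)²/(15/2) = 735/8
1365/8 ≥ 735/8 so v_max reached
t_a = (105/4)/(15/2) = 7/2; v_peak = 105/4
d_cruise = 1365/8 − 735/8 = 315/4; t_c = (315/4)/(105/4) = 3
T = 2·7/2 + 3 = 10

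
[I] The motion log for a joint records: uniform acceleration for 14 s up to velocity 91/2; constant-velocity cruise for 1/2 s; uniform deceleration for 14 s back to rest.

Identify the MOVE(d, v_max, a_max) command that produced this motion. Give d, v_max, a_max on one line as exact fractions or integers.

d=2639/4 v_max=91/2 a_max=13/4

a_max = (91/2)/14 = 13/4
d_a = ½·91/2·14 = 637/2; d_c = 91/2·1/2 = 91/4
d = 2·637/2 + 91/4 = 2639/4
t_c = 1/2 > 0 so v_max = 91/2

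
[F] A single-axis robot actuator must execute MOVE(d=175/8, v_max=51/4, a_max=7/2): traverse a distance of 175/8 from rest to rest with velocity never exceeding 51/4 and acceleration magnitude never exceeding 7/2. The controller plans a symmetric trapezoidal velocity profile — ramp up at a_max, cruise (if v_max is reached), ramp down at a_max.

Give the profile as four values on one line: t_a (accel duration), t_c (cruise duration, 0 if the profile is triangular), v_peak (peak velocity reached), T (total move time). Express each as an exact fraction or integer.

t_a=5/2 t_c=0 v_peak=35/4 T=5

(v_max)²/a_max = (51/4)²/(7/2) = 2601/56
175/8 < 2601/56 so t_c = 0
v_peak = √(175/8·7/2) = √(1225/16) = 35/4
t_a = (35/4)/(7/2) = 5/2; t_c = 0
T = 2·5/2 = 5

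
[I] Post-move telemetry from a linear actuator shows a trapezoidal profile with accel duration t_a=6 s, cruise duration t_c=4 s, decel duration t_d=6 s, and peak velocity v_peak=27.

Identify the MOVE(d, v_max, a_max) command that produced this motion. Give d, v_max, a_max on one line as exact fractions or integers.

d=270 v_max=27 a_max=9/2

a_max = 27/6 = 9/2
d_a = ½·27·6 = 81; d_c = 27·4 = 108
d = 2·81 + 108 = 270
t_c = 4 > 0 → v_max = v_peak = 27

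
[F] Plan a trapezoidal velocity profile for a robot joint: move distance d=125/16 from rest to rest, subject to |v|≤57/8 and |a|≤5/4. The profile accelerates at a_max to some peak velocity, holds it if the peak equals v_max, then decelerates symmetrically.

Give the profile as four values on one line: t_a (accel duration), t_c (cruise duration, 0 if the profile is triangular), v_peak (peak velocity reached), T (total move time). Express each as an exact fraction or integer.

v_max²/a_max = (57/8)²/(5/4) = 3249/80
125/16 < 3249/80 ⇒ no cruise
v_peak = √(125/16·5/4) = √(625/64) = 25/8
t_a = (25/8)/(5/4) = 5/2; t_c = 0
T = 2·5/2 = 5

t_a=5/2 t_c=0 v_peak=25/8 T=5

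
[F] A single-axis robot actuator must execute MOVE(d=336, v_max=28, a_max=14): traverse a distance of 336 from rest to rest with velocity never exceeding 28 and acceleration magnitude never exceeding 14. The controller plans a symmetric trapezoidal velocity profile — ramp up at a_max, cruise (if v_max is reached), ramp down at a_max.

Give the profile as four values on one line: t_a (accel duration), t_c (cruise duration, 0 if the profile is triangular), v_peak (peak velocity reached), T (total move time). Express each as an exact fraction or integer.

t_a=2 t_c=10 v_peak=28 T=14

vₘ²/aₘ = 28²/14 = 56
336 ≥ 56 so v_max reached
t_a = 28/14 = 2; v_peak = 28
d_cruise = 336 − 56 = 280; t_c = 280/28 = 10
T = 2·2 + 10 = 14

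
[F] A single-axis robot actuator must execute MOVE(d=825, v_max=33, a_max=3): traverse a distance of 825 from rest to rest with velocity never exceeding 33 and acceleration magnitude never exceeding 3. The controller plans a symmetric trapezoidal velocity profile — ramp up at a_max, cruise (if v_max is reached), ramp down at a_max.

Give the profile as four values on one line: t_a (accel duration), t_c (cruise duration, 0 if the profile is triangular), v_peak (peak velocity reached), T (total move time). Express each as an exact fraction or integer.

v_max²/a_max = 33²/3 = 363
825 ≥ 363 so v_max reached
t_a = 33/3 = 11; v_peak = 33
d_cruise = 825 − 363 = 462; t_c = 462/33 = 14
T = 2·11 + 14 = 36

t_a=11 t_c=14 v_peak=33 T=36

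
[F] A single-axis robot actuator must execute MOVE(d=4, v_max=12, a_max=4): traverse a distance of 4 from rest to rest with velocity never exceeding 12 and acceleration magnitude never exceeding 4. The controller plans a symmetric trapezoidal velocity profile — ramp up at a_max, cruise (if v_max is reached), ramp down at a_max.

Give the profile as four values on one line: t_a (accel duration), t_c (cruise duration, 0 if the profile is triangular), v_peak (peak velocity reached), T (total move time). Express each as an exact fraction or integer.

v_max²/a_max = 12²/4 = 36
4 < 36 ⇒ no cruise
v_peak = √(4·4) = √16 = 4
t_a = 4/4 = 1; t_c = 0
T = 2·1 = 2

t_a=1 t_c=0 v_peak=4 T=2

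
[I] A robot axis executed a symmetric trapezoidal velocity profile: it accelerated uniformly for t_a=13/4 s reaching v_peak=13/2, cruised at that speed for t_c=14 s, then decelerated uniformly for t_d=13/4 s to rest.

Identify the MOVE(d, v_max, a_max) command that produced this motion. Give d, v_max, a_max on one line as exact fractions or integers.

a_max = (13/2)/(13/4) = 2
d_a = ½·13/2·13/4 = 169/16; d_c = 13/2·14 = 91
d = 2·169/16 + 91 = 897/8
t_c = 14 > 0 ⇒ limit active, v_max = 13/2

d=897/8 v_max=13/2 a_max=2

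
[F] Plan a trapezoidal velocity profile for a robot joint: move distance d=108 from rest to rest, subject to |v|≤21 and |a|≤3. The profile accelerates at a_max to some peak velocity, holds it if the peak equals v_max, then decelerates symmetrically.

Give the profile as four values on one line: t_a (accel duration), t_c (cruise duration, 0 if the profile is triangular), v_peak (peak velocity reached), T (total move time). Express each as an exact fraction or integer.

vₘ²/aₘ = 21²/3 = 147
108 < 147 → triangular
v_peak = √(108·3) = √324 = 18
t_a = 18/3 = 6; t_c = 0
T = 2·6 = 12

t_a=6 t_c=0 v_peak=18 T=12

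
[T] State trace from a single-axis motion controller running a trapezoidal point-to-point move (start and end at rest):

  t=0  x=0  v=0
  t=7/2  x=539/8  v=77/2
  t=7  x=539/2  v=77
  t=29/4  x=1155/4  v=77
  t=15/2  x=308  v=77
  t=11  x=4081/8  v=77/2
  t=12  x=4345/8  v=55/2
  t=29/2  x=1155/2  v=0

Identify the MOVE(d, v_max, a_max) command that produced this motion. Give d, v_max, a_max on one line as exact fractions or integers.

d=1155/2 v_max=77 a_max=11

final state: t=29/2, x=1155/2, v=0 → d = 1155/2
a_max = (77/2−0)/(7/2−0) = 11
max v = 77 over t∈[7,15/2] → v_max = 77
check: 77·(7+1/2) = 1155/2 ✓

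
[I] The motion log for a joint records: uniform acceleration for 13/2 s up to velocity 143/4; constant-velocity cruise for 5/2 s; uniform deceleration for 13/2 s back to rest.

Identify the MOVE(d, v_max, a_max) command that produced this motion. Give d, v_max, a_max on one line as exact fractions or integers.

d=1287/4 v_max=143/4 a_max=11/2

a_max = (143/4)/(13/2) = 11/2
d_a = ½·143/4·13/2 = 1859/16; d_c = 143/4·5/2 = 715/8
d = 2·1859/16 + 715/8 = 1287/4
t_c = 5/2 > 0 ⇒ limit active, v_max = 143/4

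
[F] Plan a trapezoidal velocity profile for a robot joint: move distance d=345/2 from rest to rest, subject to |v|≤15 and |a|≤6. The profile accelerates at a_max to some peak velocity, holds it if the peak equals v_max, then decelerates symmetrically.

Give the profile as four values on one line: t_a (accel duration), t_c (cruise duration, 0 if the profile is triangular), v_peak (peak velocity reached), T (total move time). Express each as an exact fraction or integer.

t_a=5/2 t_c=9 v_peak=15 T=14

vₘ²/aₘ = 15²/6 = 75/2
345/2 ≥ 75/2 ⇒ cruise phase
t_a = 15/6 = 5/2; v_peak = 15
d_cruise = 345/2 − 75/2 = 135; t_c = 135/15 = 9
T = 2·5/2 + 9 = 14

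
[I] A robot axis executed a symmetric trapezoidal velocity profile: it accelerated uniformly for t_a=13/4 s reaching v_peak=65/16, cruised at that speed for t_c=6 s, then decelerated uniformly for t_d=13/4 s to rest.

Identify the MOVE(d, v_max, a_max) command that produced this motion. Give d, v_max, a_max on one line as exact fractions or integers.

a_max = (65/16)/(13/4) = 5/4
d_a = ½·65/16·13/4 = 845/128; d_c = 65/16·6 = 195/8
d = 2·845/128 + 195/8 = 2405/64
t_c = 6 > 0 → v_max = v_peak = 65/16

d=2405/64 v_max=65/16 a_max=5/4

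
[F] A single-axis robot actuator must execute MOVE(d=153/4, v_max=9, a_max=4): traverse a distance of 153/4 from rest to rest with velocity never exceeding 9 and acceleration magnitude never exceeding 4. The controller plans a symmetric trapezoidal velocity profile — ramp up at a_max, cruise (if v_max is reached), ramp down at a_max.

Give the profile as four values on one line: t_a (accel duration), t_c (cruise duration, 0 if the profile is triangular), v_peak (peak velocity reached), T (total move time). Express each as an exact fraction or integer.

(v_max)²/a_max = 9²/4 = 81/4
153/4 ≥ 81/4 ⇒ cruise phase
t_a = 9/4; v_peak = 9
d_cruise = 153/4 − 81/4 = 18; t_c = 18/9 = 2
T = 2·9/4 + 2 = 13/2

t_a=9/4 t_c=2 v_peak=9 T=13/2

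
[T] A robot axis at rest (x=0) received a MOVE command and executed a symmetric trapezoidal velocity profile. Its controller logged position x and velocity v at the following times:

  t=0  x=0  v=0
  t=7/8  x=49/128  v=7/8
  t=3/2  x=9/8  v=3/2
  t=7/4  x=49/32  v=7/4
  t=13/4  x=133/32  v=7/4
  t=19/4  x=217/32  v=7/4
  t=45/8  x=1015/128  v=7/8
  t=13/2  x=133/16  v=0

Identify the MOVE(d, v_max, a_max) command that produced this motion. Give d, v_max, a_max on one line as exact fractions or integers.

d=133/16 v_max=7/4 a_max=1

final state: t=13/2, x=133/16, v=0 → d = 133/16
a_max = (7/8−0)/(7/8−0) = 1
max v = 7/4 over t∈[7/4,19/4] → v_max = 7/4
check: 7/4·(7/4+3) = 133/16 ✓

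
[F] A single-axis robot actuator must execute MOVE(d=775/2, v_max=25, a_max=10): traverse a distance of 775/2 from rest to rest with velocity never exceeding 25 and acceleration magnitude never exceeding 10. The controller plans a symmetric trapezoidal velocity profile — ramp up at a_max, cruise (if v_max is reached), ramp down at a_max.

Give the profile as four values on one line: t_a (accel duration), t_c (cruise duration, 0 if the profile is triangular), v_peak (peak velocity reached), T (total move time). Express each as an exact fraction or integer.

vₘ²/aₘ = 25²/10 = 125/2
775/2 ≥ 125/2 → trapezoidal
t_a = 25/10 = 5/2; v_peak = 25
d_cruise = 775/2 − 125/2 = 325; t_c = 325/25 = 13
T = 2·5/2 + 13 = 18

t_a=5/2 t_c=13 v_peak=25 T=18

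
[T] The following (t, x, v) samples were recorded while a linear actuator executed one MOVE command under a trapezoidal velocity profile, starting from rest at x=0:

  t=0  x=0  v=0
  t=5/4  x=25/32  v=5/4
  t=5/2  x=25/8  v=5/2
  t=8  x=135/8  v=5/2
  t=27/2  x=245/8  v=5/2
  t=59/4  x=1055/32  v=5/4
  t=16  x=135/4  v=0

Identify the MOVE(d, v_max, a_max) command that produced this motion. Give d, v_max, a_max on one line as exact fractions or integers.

d=135/4 v_max=5/2 a_max=1

final state: t=16, x=135/4, v=0 → d = 135/4
a_max = (5/4−0)/(5/4−0) = 1
max v = 5/2 over t∈[5/2,27/2] → v_max = 5/2
check: 5/2·(5/2+11) = 135/4 ✓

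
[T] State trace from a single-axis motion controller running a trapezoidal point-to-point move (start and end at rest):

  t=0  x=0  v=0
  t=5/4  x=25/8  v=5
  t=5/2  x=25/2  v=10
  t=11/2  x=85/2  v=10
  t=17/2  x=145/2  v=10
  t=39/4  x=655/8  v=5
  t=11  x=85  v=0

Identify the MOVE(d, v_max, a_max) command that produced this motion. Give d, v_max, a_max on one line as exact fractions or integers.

d=85 v_max=10 a_max=4

final state: t=11, x=85, v=0 → d = 85
a_max = (5−0)/(5/4−0) = 4
max v = 10 over t∈[5/2,17/2] → v_max = 10
check: 10·(5/2+6) = 85 ✓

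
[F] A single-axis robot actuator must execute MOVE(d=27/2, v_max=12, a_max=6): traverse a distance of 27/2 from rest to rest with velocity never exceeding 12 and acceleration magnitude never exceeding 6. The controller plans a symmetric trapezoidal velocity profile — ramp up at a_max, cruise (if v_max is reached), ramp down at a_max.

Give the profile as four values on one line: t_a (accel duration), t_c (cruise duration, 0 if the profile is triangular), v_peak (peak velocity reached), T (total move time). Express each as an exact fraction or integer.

vₘ²/aₘ = 12²/6 = 24
27/2 < 24 → triangular
v_peak = √(27/2·6) = √81 = 9
t_a = 9/6 = 3/2; t_c = 0
T = 2·3/2 = 3

t_a=3/2 t_c=0 v_peak=9 T=3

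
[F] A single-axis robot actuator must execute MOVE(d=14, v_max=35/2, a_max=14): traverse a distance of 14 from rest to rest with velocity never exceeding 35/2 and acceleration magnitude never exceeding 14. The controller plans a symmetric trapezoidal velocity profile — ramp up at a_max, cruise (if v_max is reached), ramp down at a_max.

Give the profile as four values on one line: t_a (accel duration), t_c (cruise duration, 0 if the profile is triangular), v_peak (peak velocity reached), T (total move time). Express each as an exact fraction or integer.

t_a=1 t_c=0 v_peak=14 T=2

vₘ²/aₘ = (35/2)²/14 = 175/8
14 < 175/8 → triangular
v_peak = √(14·14) = √196 = 14
t_a = 14/14 = 1; t_c = 0
T = 2·1 = 2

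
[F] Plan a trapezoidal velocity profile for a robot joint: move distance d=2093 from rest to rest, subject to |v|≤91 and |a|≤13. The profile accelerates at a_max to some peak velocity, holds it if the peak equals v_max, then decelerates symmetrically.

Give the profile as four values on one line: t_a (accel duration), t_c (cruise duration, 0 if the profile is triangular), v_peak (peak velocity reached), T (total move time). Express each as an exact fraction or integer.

(v_max)²/a_max = 91²/13 = 637
2093 ≥ 637 ⇒ cruise phase
t_a = 91/13 = 7; v_peak = 91
d_cruise = 2093 − 637 = 1456; t_c = 1456/91 = 16
T = 2·7 + 16 = 30

t_a=7 t_c=16 v_peak=91 T=30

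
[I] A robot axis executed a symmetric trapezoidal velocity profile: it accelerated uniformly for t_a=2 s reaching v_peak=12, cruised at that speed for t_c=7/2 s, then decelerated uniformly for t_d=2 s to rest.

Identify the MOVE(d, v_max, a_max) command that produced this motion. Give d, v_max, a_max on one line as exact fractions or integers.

a_max = 12/2 = 6
d_a = ½·12·2 = 12; d_c = 12·7/2 = 42
d = 2·12 + 42 = 66
t_c = 7/2 > 0 so v_max = 12

d=66 v_max=12 a_max=6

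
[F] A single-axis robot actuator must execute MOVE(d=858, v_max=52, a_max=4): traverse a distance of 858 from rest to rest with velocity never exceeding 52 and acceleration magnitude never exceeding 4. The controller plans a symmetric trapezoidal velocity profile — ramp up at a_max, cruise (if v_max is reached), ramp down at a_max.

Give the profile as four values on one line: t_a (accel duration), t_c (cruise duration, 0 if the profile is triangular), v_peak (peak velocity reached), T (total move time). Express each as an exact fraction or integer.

t_a=13 t_c=7/2 v_peak=52 T=59/2

vₘ²/aₘ = 52²/4 = 676
858 ≥ 676 so v_max reached
t_a = 52/4 = 13; v_peak = 52
d_cruise = 858 − 676 = 182; t_c = 182/52 = 7/2
T = 2·13 + 7/2 = 59/2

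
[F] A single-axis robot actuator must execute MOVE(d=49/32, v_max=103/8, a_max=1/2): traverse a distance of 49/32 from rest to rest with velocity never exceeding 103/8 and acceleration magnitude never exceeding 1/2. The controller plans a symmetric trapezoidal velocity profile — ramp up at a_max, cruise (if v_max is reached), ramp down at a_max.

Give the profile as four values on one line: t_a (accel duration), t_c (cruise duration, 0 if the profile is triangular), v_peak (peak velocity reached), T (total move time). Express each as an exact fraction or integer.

vₘ²/aₘ = (103/8)²/(1/2) = 10609/32
49/32 < 10609/32 → triangular
v_peak = √(49/32·1/2) = √(49/64) = 7/8
t_a = (7/8)/(1/2) = 7/4; t_c = 0
T = 2·7/4 = 7/2

t_a=7/4 t_c=0 v_peak=7/8 T=7/2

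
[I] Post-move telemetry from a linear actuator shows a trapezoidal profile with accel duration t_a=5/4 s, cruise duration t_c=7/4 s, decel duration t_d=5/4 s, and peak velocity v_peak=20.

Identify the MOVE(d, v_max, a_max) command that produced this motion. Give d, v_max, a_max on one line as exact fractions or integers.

d=60 v_max=20 a_max=16

a_max = 20/(5/4) = 16
d_a = ½·20·5/4 = 25/2; d_c = 20·7/4 = 35
d = 2·25/2 + 35 = 60
t_c = 7/4 > 0 ⇒ limit active, v_max = 20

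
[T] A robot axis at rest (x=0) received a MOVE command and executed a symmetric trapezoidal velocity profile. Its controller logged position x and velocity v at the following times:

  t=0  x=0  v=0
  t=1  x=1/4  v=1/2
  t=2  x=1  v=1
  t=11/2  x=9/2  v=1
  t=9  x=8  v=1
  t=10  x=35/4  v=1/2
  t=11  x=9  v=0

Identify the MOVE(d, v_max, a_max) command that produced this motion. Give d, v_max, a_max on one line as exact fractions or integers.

final state: t=11, x=9, v=0 → d = 9
a_max = (1/2−0)/(1−0) = 1/2
max v = 1 over t∈[2,9] → v_max = 1
check: 1·(2+7) = 9 ✓

d=9 v_max=1 a_max=1/2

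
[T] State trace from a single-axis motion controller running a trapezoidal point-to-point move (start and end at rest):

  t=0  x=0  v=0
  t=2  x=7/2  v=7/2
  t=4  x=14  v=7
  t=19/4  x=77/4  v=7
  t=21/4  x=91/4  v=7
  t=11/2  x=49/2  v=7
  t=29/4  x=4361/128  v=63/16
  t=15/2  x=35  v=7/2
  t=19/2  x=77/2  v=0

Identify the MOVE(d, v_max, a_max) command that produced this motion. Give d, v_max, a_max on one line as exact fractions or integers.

d=77/2 v_max=7 a_max=7/4

final state: t=19/2, x=77/2, v=0 → d = 77/2
a_max = (7/2−0)/(2−0) = 7/4
max v = 7 over t∈[4,11/2] → v_max = 7
check: 7·(4+3/2) = 77/2 ✓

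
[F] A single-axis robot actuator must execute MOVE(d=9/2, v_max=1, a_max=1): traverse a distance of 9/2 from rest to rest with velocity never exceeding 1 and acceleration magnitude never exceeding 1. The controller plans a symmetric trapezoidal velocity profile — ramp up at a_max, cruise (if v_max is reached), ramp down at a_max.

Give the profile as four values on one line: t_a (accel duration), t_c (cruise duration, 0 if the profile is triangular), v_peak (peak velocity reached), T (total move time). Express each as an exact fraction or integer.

(v_max)²/a_max = 1²/1 = 1
9/2 ≥ 1 → trapezoidal
t_a = 1/1 = 1; v_peak = 1
d_cruise = 9/2 − 1 = 7/2; t_c = (7/2)/1 = 7/2
T = 2·1 + 7/2 = 11/2

t_a=1 t_c=7/2 v_peak=1 T=11/2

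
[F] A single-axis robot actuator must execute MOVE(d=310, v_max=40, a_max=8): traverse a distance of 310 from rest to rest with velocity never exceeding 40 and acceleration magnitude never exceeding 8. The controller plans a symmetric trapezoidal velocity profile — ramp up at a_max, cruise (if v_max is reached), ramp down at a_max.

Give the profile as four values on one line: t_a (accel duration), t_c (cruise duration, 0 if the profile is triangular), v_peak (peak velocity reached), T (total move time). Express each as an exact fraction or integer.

t_a=5 t_c=11/4 v_peak=40 T=51/4

v_max²/a_max = 40²/8 = 200
310 ≥ 200 so v_max reached
t_a = 40/8 = 5; v_peak = 40
d_cruise = 310 − 200 = 110; t_c = 110/40 = 11/4
T = 2·5 + 11/4 = 51/4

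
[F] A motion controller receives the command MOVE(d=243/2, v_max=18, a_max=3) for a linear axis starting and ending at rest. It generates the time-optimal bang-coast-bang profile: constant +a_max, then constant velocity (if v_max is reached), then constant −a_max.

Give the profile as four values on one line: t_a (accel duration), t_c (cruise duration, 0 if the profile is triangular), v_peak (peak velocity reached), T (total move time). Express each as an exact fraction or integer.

t_a=6 t_c=3/4 v_peak=18 T=51/4

v_max²/a_max = 18²/3 = 108
243/2 ≥ 108 → trapezoidal
t_a = 18/3 = 6; v_peak = 18
d_cruise = 243/2 − 108 = 27/2; t_c = (27/2)/18 = 3/4
T = 2·6 + 3/4 = 51/4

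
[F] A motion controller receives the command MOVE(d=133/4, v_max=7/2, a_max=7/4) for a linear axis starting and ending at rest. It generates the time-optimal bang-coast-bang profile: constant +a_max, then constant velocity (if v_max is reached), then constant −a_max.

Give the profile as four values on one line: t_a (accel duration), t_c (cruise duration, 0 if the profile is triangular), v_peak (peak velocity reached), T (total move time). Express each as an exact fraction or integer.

t_a=2 t_c=15/2 v_peak=7/2 T=23/2

(v_max)²/a_max = (7/2)²/(7/4) = 7
133/4 ≥ 7 so v_max reached
t_a = (7/2)/(7/4) = 2; v_peak = 7/2
d_cruise = 133/4 − 7 = 105/4; t_c = (105/4)/(7/2) = 15/2
T = 2·2 + 15/2 = 23/2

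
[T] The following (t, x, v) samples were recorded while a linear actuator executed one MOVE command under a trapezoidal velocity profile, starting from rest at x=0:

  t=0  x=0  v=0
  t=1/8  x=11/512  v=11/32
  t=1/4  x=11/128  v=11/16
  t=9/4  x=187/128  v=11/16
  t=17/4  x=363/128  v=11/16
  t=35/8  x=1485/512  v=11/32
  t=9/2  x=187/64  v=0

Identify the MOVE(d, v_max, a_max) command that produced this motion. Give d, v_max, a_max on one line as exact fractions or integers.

d=187/64 v_max=11/16 a_max=11/4

final state: t=9/2, x=187/64, v=0 → d = 187/64
a_max = (11/32−0)/(1/8−0) = 11/4
max v = 11/16 over t∈[1/4,17/4] → v_max = 11/16
check: 11/16·(1/4+4) = 187/64 ✓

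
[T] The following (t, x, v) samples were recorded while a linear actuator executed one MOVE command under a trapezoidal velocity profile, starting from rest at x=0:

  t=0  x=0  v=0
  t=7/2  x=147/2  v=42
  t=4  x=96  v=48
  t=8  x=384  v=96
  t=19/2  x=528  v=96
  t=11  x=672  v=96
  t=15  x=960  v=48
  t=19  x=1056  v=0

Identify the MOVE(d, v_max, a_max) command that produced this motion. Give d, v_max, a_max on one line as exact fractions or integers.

d=1056 v_max=96 a_max=12

final state: t=19, x=1056, v=0 → d = 1056
a_max = (42−0)/(7/2−0) = 12
max v = 96 over t∈[8,11] → v_max = 96
check: 96·(8+3) = 1056 ✓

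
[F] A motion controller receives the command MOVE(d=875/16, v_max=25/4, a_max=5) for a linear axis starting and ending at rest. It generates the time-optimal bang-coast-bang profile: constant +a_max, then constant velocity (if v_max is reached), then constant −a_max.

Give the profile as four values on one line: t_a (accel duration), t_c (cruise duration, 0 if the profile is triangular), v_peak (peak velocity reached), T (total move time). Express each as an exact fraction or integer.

v_max²/a_max = (25/4)²/5 = 125/16
875/16 ≥ 125/16 so v_max reached
t_a = (25/4)/5 = 5/4; v_peak = 25/4
d_cruise = 875/16 − 125/16 = 375/8; t_c = (375/8)/(25/4) = 15/2
T = 2·5/4 + 15/2 = 10

t_a=5/4 t_c=15/2 v_peak=25/4 T=10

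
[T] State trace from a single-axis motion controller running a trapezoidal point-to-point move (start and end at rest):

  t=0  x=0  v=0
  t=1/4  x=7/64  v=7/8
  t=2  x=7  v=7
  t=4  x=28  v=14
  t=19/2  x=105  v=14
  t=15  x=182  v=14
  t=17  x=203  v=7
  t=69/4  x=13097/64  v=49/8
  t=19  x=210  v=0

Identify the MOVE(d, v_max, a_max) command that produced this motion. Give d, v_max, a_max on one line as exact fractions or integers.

final state: t=19, x=210, v=0 → d = 210
a_max = (7/8−0)/(1/4−0) = 7/2
max v = 14 over t∈[4,15] → v_max = 14
check: 14·(4+11) = 210 ✓

d=210 v_max=14 a_max=7/2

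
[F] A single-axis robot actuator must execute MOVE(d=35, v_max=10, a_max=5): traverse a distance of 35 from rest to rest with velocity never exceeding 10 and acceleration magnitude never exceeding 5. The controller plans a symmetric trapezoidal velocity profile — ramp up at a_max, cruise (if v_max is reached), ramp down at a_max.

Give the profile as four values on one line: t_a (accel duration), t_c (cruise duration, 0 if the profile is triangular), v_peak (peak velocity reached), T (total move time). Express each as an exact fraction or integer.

t_a=2 t_c=3/2 v_peak=10 T=11/2

v_max²/a_max = 10²/5 = 20
35 ≥ 20 → trapezoidal
t_a = 10/5 = 2; v_peak = 10
d_cruise = 35 − 20 = 15; t_c = 15/10 = 3/2
T = 2·2 + 3/2 = 11/2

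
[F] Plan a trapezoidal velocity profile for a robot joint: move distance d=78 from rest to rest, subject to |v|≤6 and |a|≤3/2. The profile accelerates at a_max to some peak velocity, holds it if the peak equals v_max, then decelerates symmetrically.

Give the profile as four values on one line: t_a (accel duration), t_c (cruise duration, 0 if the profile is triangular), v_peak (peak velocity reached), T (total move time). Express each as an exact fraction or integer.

t_a=4 t_c=9 v_peak=6 T=17

vₘ²/aₘ = 6²/(3/2) = 24
78 ≥ 24 ⇒ cruise phase
t_a = 6/(3/2) = 4; v_peak = 6
d_cruise = 78 − 24 = 54; t_c = 54/6 = 9
T = 2·4 + 9 = 17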